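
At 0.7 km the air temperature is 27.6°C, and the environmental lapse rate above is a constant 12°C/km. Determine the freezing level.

3 km

Height above start = (27.6 − 0) / 12 = 2.3 km
Altitude = 700 m + 2300 m = 3000 m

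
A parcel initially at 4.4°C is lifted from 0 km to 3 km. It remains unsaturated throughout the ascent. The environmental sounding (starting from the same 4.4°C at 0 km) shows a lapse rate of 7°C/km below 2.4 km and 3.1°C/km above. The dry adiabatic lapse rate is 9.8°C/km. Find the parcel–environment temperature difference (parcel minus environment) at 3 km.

Parcel:
  Dry to 3000 m: -9.8 × 3 km = -29.4°C, so T = -25°C.
Environment:
  Environment, lower layer to 2400 m: -7 × 2.4 km = -16.8°C, so T = -12.4°C.
  Environment, upper layer to 3000 m: -3.1 × 0.6 km = -1.86°C, so T = -14.26°C.
T_parcel − T_env = -25 − (-14.26) = -10.74°C

-10.74°C (parcel cooler than environment)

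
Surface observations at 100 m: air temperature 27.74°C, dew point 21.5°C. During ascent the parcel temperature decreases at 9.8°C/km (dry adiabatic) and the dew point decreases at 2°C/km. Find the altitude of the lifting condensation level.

900 m

T and T_d converge at 9.8 − 2 = 7.8°C per km
Height above start = (27.74 − 21.5) / 7.8 = 0.8 km
LCL altitude = 100 m + 800 m = 900 m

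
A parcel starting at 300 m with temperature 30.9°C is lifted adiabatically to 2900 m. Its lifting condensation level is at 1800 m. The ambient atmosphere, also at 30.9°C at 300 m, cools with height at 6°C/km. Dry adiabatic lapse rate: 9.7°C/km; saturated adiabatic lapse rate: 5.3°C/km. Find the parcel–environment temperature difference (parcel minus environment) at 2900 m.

-4.78°C (parcel cooler than environment)

Parcel:
  From 300 m to 1800 m (dry): cools by 9.7 × 1.5 = 14.55°C, giving 16.35°C.
  From 1800 m to 2900 m (saturated): cools by 5.3 × 1.1 = 5.83°C, giving 10.52°C.
Environment:
  From 300 m to 2900 m (environment): cools by 6 × 2.6 = 15.6°C, giving 15.3°C.
T_parcel − T_env = 10.52 − 15.3 = -4.78°C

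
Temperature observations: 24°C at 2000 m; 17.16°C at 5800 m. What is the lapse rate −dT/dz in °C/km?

Γ = −ΔT/Δz = (24 − 17.16) / (5800 − 2000) m
  = 6.84°C / 3.8 km = 1.8°C/km

1.8°C/km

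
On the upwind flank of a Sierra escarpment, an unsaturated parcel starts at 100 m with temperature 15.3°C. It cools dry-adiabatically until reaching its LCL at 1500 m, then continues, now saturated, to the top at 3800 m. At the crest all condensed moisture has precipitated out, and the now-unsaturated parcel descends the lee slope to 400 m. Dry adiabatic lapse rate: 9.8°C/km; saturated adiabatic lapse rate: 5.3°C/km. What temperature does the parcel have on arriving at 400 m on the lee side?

From 100 m to 1500 m (dry): cools by 9.8 × 1.4 = 13.72°C, giving 1.58°C.
From 1500 m to 3800 m (saturated): cools by 5.3 × 2.3 = 12.19°C, giving -10.61°C.
From 3800 m to 400 m (dry descent): warms by 9.8 × 3.4 = 33.32°C, giving 22.71°C.

22.71°C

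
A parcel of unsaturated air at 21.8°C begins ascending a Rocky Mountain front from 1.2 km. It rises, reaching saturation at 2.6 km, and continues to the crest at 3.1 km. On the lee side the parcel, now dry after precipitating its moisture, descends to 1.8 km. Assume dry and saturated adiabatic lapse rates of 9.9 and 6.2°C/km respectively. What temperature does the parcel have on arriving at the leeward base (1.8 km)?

17.71°C

From 1200 m to 2600 m (dry): cools by 9.9 × 1.4 = 13.86°C, giving 7.94°C.
From 2600 m to 3100 m (saturated): cools by 6.2 × 0.5 = 3.1°C, giving 4.84°C.
From 3100 m to 1800 m (dry descent): warms by 9.9 × 1.3 = 12.87°C, giving 17.71°C.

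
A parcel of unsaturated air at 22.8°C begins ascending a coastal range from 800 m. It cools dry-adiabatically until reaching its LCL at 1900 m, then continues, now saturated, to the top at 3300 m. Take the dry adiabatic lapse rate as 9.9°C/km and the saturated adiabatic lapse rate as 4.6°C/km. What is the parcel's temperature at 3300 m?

From 800 m to 1900 m (dry): cools by 9.9 × 1.1 = 10.89°C, giving 11.91°C.
From 1900 m to 3300 m (saturated): cools by 4.6 × 1.4 = 6.44°C, giving 5.47°C.

5.47°C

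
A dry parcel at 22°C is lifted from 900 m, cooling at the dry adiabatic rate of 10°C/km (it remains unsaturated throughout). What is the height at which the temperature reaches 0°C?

Height above start = (22 − 0) / 10 = 2.2 km
Altitude = 900 m + 2200 m = 3100 m

3100 m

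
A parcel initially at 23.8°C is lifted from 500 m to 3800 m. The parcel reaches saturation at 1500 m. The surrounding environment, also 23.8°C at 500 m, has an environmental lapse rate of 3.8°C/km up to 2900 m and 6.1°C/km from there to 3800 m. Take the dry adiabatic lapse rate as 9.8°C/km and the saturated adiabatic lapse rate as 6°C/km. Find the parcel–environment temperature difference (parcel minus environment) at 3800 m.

Parcel:
  From 500 m to 1500 m (dry): cools by 9.8 × 1 = 9.8°C, giving 14°C.
  From 1500 m to 3800 m (saturated): cools by 6 × 2.3 = 13.8°C, giving 0.2°C.
Environment:
  From 500 m to 2900 m (environment, lower layer): cools by 3.8 × 2.4 = 9.12°C, giving 14.68°C.
  From 2900 m to 3800 m (environment, upper layer): cools by 6.1 × 0.9 = 5.49°C, giving 9.19°C.
T_parcel − T_env = 0.2 − 9.19 = -8.99°C

-8.99°C (parcel cooler than environment)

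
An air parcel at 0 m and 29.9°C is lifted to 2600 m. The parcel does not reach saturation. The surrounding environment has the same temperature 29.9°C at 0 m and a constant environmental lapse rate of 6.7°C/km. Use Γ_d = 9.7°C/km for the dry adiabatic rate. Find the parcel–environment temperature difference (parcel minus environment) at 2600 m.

Parcel:
  From 0 m to 2600 m (dry): cools by 9.7 × 2.6 = 25.22°C, giving 4.68°C.
Environment:
  From 0 m to 2600 m (environment): cools by 6.7 × 2.6 = 17.42°C, giving 12.48°C.
T_parcel − T_env = 4.68 − 12.48 = -7.8°C

-7.8°C (parcel cooler than environment)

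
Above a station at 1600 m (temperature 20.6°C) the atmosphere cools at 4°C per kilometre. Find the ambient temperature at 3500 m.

From 1600 m to 3500 m (environmental): cools by 4 × 1.9 = 7.6°C, giving 13°C.

13°C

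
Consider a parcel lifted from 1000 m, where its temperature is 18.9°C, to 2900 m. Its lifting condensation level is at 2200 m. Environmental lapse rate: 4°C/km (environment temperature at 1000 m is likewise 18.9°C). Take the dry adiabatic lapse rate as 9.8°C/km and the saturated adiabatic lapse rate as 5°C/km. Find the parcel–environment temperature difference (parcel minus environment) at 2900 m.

-7.66°C (parcel cooler than environment)

Parcel:
  From 1000 m to 2200 m (dry): cools by 9.8 × 1.2 = 11.76°C, giving 7.14°C.
  From 2200 m to 2900 m (saturated): cools by 5 × 0.7 = 3.5°C, giving 3.64°C.
Environment:
  From 1000 m to 2900 m (environment): cools by 4 × 1.9 = 7.6°C, giving 11.3°C.
T_parcel − T_env = 3.64 − 11.3 = -7.66°C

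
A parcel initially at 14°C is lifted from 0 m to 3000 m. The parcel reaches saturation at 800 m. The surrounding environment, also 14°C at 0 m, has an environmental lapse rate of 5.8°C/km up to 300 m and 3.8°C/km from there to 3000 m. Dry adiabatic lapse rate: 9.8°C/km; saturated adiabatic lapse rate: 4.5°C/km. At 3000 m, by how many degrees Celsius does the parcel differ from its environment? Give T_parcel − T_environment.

-5.74°C (parcel cooler than environment)

Parcel:
  Dry to 800 m: -9.8 × 0.8 km = -7.84°C, so T = 6.16°C.
  Saturated to 3000 m: -4.5 × 2.2 km = -9.9°C, so T = -3.74°C.
Environment:
  Environment, lower layer to 300 m: -5.8 × 0.3 km = -1.74°C, so T = 12.26°C.
  Environment, upper layer to 3000 m: -3.8 × 2.7 km = -10.26°C, so T = 2°C.
T_parcel − T_env = -3.74 − 2 = -5.74°C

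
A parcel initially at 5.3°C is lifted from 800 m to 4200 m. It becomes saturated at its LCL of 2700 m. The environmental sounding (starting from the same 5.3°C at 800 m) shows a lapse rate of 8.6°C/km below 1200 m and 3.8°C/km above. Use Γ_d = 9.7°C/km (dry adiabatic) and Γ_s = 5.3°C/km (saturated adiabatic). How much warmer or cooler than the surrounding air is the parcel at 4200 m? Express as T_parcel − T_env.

Parcel:
  Dry to 2700 m: -9.7 × 1.9 km = -18.43°C, so T = -13.13°C.
  Saturated to 4200 m: -5.3 × 1.5 km = -7.95°C, so T = -21.08°C.
Environment:
  Environment, lower layer to 1200 m: -8.6 × 0.4 km = -3.44°C, so T = 1.86°C.
  Environment, upper layer to 4200 m: -3.8 × 3 km = -11.4°C, so T = -9.54°C.
T_parcel − T_env = -21.08 − (-9.54) = -11.54°C

-11.54°C (parcel cooler than environment)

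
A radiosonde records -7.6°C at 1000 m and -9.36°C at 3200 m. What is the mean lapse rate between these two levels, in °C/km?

0.8°C/km

Γ = −ΔT/Δz = (-7.6 − (-9.36)) / (3200 − 1000) m
  = 1.76°C / 2.2 km = 0.8°C/km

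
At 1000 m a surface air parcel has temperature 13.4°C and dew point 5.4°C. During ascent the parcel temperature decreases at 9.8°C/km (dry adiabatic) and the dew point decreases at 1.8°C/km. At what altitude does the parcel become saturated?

T and T_d converge at 9.8 − 1.8 = 8°C per km
Height above start = (13.4 − 5.4) / 8 = 1 km
LCL altitude = 1000 m + 1000 m = 2000 m

2000 m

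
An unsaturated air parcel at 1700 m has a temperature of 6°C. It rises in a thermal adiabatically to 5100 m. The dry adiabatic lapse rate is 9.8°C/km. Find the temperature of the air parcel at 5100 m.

1700–5100 m, dry adiabatic: Δz = 3.4 km ⇒ ΔT = -33.32°C; T = -27.32°C

-27.32°C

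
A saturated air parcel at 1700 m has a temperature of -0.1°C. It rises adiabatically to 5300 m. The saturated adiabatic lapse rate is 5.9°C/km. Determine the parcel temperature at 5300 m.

From 1700 m to 5300 m (saturated adiabatic): cools by 5.9 × 3.6 = 21.24°C, giving -21.34°C.

-21.34°C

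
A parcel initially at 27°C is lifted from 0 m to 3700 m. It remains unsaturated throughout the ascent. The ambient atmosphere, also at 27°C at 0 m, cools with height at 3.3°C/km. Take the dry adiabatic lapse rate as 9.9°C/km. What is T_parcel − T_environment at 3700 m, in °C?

Parcel:
  Dry to 3700 m: -9.9 × 3.7 km = -36.63°C, so T = -9.63°C.
Environment:
  Environment to 3700 m: -3.3 × 3.7 km = -12.21°C, so T = 14.79°C.
T_parcel − T_env = -9.63 − 14.79 = -24.42°C

-24.42°C (parcel cooler than environment)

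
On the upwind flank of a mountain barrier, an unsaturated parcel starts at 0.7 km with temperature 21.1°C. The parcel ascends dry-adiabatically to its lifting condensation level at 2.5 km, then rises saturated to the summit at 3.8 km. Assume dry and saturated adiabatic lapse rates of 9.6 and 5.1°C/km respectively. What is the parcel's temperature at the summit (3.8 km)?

Dry to 2500 m: -9.6 × 1.8 km = -17.28°C, so T = 3.82°C.
Saturated to 3800 m: -5.1 × 1.3 km = -6.63°C, so T = -2.81°C.

-2.81°C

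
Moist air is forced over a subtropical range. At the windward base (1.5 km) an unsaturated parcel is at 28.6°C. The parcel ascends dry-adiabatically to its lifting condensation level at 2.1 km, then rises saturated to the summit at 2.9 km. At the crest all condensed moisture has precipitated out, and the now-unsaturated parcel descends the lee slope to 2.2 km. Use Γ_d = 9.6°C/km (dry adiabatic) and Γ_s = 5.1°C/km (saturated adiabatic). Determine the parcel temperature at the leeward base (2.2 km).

25.48°C

1500–2100 m, dry: Δz = 0.6 km ⇒ ΔT = -5.76°C; T = 22.84°C
2100–2900 m, saturated: Δz = 0.8 km ⇒ ΔT = -4.08°C; T = 18.76°C
2900–2200 m, dry descent: Δz = 0.7 km ⇒ ΔT = +6.72°C; T = 25.48°C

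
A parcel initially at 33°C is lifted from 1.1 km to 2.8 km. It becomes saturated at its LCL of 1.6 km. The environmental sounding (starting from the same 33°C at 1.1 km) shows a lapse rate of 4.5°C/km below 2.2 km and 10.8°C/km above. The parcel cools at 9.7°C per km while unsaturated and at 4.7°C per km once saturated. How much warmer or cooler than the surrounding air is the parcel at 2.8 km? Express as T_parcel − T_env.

+0.94°C (parcel warmer than environment)

Parcel:
  Dry to 1600 m: -9.7 × 0.5 km = -4.85°C, so T = 28.15°C.
  Saturated to 2800 m: -4.7 × 1.2 km = -5.64°C, so T = 22.51°C.
Environment:
  Environment, lower layer to 2200 m: -4.5 × 1.1 km = -4.95°C, so T = 28.05°C.
  Environment, upper layer to 2800 m: -10.8 × 0.6 km = -6.48°C, so T = 21.57°C.
T_parcel − T_env = 22.51 − 21.57 = +0.94°C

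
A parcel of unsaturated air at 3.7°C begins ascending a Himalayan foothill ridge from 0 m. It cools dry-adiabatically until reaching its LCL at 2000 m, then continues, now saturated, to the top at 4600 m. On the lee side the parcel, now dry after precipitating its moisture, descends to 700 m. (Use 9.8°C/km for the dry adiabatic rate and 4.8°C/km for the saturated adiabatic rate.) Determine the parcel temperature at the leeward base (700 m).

9.84°C

0–2000 m, dry: Δz = 2 km ⇒ ΔT = -19.6°C; T = -15.9°C
2000–4600 m, saturated: Δz = 2.6 km ⇒ ΔT = -12.48°C; T = -28.38°C
4600–700 m, dry descent: Δz = 3.9 km ⇒ ΔT = +38.22°C; T = 9.84°C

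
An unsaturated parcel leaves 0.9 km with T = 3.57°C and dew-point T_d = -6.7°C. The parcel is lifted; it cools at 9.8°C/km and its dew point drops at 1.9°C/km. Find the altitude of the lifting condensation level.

T and T_d converge at 9.8 − 1.9 = 7.9°C per km
Height above start = (3.57 − (-6.7)) / 7.9 = 1.3 km
LCL altitude = 900 m + 1300 m = 2200 m

2.2 km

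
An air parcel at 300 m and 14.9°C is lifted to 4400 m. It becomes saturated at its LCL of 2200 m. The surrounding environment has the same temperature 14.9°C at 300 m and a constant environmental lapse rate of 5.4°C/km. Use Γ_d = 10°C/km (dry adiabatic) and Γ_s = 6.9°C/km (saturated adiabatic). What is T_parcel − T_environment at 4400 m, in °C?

Parcel:
  From 300 m to 2200 m (dry): cools by 10 × 1.9 = 19°C, giving -4.1°C.
  From 2200 m to 4400 m (saturated): cools by 6.9 × 2.2 = 15.18°C, giving -19.28°C.
Environment:
  From 300 m to 4400 m (environment): cools by 5.4 × 4.1 = 22.14°C, giving -7.24°C.
T_parcel − T_env = -19.28 − (-7.24) = -12.04°C

-12.04°C (parcel cooler than environment)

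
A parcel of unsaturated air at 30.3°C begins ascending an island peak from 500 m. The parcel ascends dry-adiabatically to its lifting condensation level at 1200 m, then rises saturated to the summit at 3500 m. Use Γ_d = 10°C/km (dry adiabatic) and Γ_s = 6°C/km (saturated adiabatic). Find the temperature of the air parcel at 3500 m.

500 → 1200 m (dry, 10°C/km): ΔT = -10 × 0.7 = -7°C → T = 23.3°C
1200 → 3500 m (saturated, 6°C/km): ΔT = -6 × 2.3 = -13.8°C → T = 9.5°C

9.5°C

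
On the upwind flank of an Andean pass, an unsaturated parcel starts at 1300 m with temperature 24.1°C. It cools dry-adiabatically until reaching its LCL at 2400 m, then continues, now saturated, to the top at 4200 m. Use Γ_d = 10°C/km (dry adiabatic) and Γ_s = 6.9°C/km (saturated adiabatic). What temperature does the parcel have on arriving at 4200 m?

0.68°C

1300–2400 m, dry: Δz = 1.1 km ⇒ ΔT = -11°C; T = 13.1°C
2400–4200 m, saturated: Δz = 1.8 km ⇒ ΔT = -12.42°C; T = 0.68°C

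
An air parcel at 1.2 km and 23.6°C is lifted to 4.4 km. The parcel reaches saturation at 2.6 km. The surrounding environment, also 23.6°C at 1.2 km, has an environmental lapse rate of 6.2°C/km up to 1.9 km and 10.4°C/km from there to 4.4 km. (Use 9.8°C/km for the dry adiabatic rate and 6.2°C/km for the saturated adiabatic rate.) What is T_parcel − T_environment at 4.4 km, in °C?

Parcel:
  Dry to 2600 m: -9.8 × 1.4 km = -13.72°C, so T = 9.88°C.
  Saturated to 4400 m: -6.2 × 1.8 km = -11.16°C, so T = -1.28°C.
Environment:
  Environment, lower layer to 1900 m: -6.2 × 0.7 km = -4.34°C, so T = 19.26°C.
  Environment, upper layer to 4400 m: -10.4 × 2.5 km = -26°C, so T = -6.74°C.
T_parcel − T_env = -1.28 − (-6.74) = +5.46°C

+5.46°C (parcel warmer than environment)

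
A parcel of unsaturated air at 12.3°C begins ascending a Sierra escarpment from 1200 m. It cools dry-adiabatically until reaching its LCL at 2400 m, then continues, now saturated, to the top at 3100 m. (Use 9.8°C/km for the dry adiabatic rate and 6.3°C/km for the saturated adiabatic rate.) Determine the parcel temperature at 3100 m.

-3.87°C

1200–2400 m, dry: Δz = 1.2 km ⇒ ΔT = -11.76°C; T = 0.54°C
2400–3100 m, saturated: Δz = 0.7 km ⇒ ΔT = -4.41°C; T = -3.87°C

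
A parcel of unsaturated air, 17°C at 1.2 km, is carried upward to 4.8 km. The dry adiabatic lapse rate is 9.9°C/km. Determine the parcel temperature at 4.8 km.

From 1200 m to 4800 m (dry adiabatic): cools by 9.9 × 3.6 = 35.64°C, giving -18.64°C.

-18.64°C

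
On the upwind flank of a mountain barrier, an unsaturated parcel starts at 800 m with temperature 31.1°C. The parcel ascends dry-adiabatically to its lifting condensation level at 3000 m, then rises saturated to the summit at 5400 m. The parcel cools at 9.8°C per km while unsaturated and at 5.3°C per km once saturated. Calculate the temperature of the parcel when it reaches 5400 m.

800 → 3000 m (dry, 9.8°C/km): ΔT = -9.8 × 2.2 = -21.56°C → T = 9.54°C
3000 → 5400 m (saturated, 5.3°C/km): ΔT = -5.3 × 2.4 = -12.72°C → T = -3.18°C

-3.18°C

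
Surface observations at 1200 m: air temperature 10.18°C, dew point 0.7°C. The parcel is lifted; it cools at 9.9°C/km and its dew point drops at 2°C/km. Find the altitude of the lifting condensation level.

T and T_d converge at 9.9 − 2 = 7.9°C per km
Height above start = (10.18 − 0.7) / 7.9 = 1.2 km
LCL altitude = 1200 m + 1200 m = 2400 m

2400 m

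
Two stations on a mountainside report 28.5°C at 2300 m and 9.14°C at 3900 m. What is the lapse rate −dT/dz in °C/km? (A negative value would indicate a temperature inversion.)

Γ = −ΔT/Δz = (28.5 − 9.14) / (3900 − 2300) m
  = 19.36°C / 1.6 km = 12.1°C/km

12.1°C/km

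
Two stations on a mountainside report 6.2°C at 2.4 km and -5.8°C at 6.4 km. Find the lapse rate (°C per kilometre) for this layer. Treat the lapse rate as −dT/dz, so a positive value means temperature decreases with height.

3°C/km

Γ = −ΔT/Δz = (6.2 − (-5.8)) / (6400 − 2400) m
  = 12°C / 4 km = 3°C/km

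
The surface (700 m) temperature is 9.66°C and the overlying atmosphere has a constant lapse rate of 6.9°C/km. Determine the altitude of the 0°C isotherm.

2100 m

Height above start = (9.66 − 0) / 6.9 = 1.4 km
Altitude = 700 m + 1400 m = 2100 m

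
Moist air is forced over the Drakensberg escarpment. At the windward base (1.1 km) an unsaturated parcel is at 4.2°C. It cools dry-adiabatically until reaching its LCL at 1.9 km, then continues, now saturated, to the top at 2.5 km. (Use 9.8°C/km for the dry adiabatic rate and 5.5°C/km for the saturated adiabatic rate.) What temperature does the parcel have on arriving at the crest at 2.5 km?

-6.94°C

From 1100 m to 1900 m (dry): cools by 9.8 × 0.8 = 7.84°C, giving -3.64°C.
From 1900 m to 2500 m (saturated): cools by 5.5 × 0.6 = 3.3°C, giving -6.94°C.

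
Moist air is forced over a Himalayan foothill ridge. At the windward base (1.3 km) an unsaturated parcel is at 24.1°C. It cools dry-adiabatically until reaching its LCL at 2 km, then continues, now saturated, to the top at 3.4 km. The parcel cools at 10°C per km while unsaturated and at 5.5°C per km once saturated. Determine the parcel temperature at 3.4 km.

1300–2000 m, dry: Δz = 0.7 km ⇒ ΔT = -7°C; T = 17.1°C
2000–3400 m, saturated: Δz = 1.4 km ⇒ ΔT = -7.7°C; T = 9.4°C

9.4°C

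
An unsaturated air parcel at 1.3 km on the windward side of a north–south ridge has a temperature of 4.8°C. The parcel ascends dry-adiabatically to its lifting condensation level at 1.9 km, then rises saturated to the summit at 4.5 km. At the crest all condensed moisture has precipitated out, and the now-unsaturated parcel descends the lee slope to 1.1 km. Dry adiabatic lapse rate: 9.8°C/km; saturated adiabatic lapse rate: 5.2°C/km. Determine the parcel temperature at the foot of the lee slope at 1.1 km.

18.72°C

Dry to 1900 m: -9.8 × 0.6 km = -5.88°C, so T = -1.08°C.
Saturated to 4500 m: -5.2 × 2.6 km = -13.52°C, so T = -14.6°C.
Dry descent to 1100 m: +9.8 × 3.4 km = +33.32°C, so T = 18.72°C.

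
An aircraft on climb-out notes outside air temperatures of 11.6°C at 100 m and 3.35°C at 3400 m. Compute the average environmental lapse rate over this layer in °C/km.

2.5°C/km

Γ = −ΔT/Δz = (11.6 − 3.35) / (3400 − 100) m
  = 8.25°C / 3.3 km = 2.5°C/km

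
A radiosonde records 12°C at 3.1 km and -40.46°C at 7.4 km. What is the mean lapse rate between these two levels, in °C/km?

Γ = −ΔT/Δz = (12 − (-40.46)) / (7400 − 3100) m
  = 52.46°C / 4.3 km = 12.2°C/km

12.2°C/km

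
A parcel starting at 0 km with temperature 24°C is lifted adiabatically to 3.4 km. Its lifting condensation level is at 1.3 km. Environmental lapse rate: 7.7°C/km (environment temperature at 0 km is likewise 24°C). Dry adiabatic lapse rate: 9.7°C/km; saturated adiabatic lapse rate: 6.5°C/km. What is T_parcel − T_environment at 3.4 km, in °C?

-0.08°C (parcel cooler than environment)

Parcel:
  Dry to 1300 m: -9.7 × 1.3 km = -12.61°C, so T = 11.39°C.
  Saturated to 3400 m: -6.5 × 2.1 km = -13.65°C, so T = -2.26°C.
Environment:
  Environment to 3400 m: -7.7 × 3.4 km = -26.18°C, so T = -2.18°C.
T_parcel − T_env = -2.26 − (-2.18) = -0.08°C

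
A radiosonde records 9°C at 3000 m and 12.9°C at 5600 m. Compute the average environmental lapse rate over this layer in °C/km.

Γ = −ΔT/Δz = (9 − 12.9) / (5600 − 3000) m
  = -3.9°C / 2.6 km = -1.5°C/km

-1.5°C/km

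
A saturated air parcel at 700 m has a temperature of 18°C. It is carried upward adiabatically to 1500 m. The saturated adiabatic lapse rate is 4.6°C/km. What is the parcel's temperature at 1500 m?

700–1500 m, saturated adiabatic: Δz = 0.8 km ⇒ ΔT = -3.68°C; T = 14.32°C

14.32°C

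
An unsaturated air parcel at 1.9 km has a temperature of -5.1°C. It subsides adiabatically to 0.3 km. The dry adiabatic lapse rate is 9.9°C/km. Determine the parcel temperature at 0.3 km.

1900 → 300 m (dry adiabatic, 9.9°C/km): ΔT = +9.9 × 1.6 = +15.84°C → T = 10.74°C

10.74°C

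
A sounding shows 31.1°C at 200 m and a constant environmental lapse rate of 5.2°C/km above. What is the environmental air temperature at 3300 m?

Environmental to 3300 m: -5.2 × 3.1 km = -16.12°C, so T = 14.98°C.

14.98°C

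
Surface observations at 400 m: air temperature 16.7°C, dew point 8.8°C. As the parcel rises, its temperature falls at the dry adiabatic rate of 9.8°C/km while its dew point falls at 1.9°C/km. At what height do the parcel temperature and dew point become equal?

T and T_d converge at 9.8 − 1.9 = 7.9°C per km
Height above start = (16.7 − 8.8) / 7.9 = 1 km
LCL altitude = 400 m + 1000 m = 1400 m

1400 m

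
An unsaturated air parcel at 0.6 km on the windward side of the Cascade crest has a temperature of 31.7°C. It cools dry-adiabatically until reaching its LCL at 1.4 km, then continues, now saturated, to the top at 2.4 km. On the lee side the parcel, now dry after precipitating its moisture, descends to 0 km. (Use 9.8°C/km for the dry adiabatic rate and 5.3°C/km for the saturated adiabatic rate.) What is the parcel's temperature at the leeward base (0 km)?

600 → 1400 m (dry, 9.8°C/km): ΔT = -9.8 × 0.8 = -7.84°C → T = 23.86°C
1400 → 2400 m (saturated, 5.3°C/km): ΔT = -5.3 × 1 = -5.3°C → T = 18.56°C
2400 → 0 m (dry descent, 9.8°C/km): ΔT = +9.8 × 2.4 = +23.52°C → T = 42.08°C

42.08°C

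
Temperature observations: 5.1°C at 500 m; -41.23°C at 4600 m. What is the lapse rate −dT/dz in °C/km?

11.3°C/km

Γ = −ΔT/Δz = (5.1 − (-41.23)) / (4600 − 500) m
  = 46.33°C / 4.1 km = 11.3°C/km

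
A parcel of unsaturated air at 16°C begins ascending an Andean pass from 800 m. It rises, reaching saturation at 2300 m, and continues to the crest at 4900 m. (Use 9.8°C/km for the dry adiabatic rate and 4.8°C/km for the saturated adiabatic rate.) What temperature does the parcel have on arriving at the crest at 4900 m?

From 800 m to 2300 m (dry): cools by 9.8 × 1.5 = 14.7°C, giving 1.3°C.
From 2300 m to 4900 m (saturated): cools by 4.8 × 2.6 = 12.48°C, giving -11.18°C.

-11.18°C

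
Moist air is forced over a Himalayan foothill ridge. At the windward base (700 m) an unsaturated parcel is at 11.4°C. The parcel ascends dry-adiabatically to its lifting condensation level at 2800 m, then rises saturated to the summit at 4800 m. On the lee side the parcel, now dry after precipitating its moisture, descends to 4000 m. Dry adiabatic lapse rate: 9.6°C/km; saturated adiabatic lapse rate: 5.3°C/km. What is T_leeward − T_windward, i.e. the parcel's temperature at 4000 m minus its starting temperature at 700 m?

700–2800 m, dry: Δz = 2.1 km ⇒ ΔT = -20.16°C; T = -8.76°C
2800–4800 m, saturated: Δz = 2 km ⇒ ΔT = -10.6°C; T = -19.36°C
4800–4000 m, dry descent: Δz = 0.8 km ⇒ ΔT = +7.68°C; T = -11.68°C
Net change vs windward start: -11.68 − 11.4 = -23.08°C

-23.08°C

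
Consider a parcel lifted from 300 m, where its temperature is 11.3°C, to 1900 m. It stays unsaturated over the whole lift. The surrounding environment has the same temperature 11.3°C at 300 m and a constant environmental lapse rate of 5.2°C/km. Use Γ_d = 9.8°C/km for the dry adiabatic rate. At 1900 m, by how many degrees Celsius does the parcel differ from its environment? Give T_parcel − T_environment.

-7.36°C (parcel cooler than environment)

Parcel:
  300–1900 m, dry: Δz = 1.6 km ⇒ ΔT = -15.68°C; T = -4.38°C
Environment:
  300–1900 m, environment: Δz = 1.6 km ⇒ ΔT = -8.32°C; T = 2.98°C
T_parcel − T_env = -4.38 − 2.98 = -7.36°C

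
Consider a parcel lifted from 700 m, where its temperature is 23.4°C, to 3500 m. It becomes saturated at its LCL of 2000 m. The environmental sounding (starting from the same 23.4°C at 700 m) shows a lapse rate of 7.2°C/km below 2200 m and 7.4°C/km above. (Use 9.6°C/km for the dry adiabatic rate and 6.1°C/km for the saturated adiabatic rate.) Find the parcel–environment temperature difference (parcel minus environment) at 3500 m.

Parcel:
  700 → 2000 m (dry, 9.6°C/km): ΔT = -9.6 × 1.3 = -12.48°C → T = 10.92°C
  2000 → 3500 m (saturated, 6.1°C/km): ΔT = -6.1 × 1.5 = -9.15°C → T = 1.77°C
Environment:
  700 → 2200 m (environment, lower layer, 7.2°C/km): ΔT = -7.2 × 1.5 = -10.8°C → T = 12.6°C
  2200 → 3500 m (environment, upper layer, 7.4°C/km): ΔT = -7.4 × 1.3 = -9.62°C → T = 2.98°C
T_parcel − T_env = 1.77 − 2.98 = -1.21°C

-1.21°C (parcel cooler than environment)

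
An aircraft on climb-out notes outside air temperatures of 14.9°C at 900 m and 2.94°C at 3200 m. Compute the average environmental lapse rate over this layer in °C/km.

5.2°C/km

Γ = −ΔT/Δz = (14.9 − 2.94) / (3200 − 900) m
  = 11.96°C / 2.3 km = 5.2°C/km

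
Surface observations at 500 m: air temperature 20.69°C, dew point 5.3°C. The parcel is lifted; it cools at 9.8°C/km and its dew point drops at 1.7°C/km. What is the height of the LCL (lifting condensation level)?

2400 m

T and T_d converge at 9.8 − 1.7 = 8.1°C per km
Height above start = (20.69 − 5.3) / 8.1 = 1.9 km
LCL altitude = 500 m + 1900 m = 2400 m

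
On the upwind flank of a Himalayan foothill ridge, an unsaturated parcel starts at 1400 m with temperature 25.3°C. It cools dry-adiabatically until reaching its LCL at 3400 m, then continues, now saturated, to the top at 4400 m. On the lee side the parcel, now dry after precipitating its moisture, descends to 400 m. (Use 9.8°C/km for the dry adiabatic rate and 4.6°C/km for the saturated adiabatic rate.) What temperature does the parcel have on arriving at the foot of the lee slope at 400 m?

1400–3400 m, dry: Δz = 2 km ⇒ ΔT = -19.6°C; T = 5.7°C
3400–4400 m, saturated: Δz = 1 km ⇒ ΔT = -4.6°C; T = 1.1°C
4400–400 m, dry descent: Δz = 4 km ⇒ ΔT = +39.2°C; T = 40.3°C

40.3°C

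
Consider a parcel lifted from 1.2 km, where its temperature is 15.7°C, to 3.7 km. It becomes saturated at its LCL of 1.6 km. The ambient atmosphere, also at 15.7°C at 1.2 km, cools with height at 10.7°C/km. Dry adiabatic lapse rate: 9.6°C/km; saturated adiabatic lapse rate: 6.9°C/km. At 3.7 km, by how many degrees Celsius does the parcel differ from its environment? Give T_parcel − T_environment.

Parcel:
  From 1200 m to 1600 m (dry): cools by 9.6 × 0.4 = 3.84°C, giving 11.86°C.
  From 1600 m to 3700 m (saturated): cools by 6.9 × 2.1 = 14.49°C, giving -2.63°C.
Environment:
  From 1200 m to 3700 m (environment): cools by 10.7 × 2.5 = 26.75°C, giving -11.05°C.
T_parcel − T_env = -2.63 − (-11.05) = +8.42°C

+8.42°C (parcel warmer than environment)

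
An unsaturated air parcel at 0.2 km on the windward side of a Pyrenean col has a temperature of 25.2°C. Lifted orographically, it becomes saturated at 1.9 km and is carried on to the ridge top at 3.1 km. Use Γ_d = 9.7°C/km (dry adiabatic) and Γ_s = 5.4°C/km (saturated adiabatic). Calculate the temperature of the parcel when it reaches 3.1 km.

2.23°C

200–1900 m, dry: Δz = 1.7 km ⇒ ΔT = -16.49°C; T = 8.71°C
1900–3100 m, saturated: Δz = 1.2 km ⇒ ΔT = -6.48°C; T = 2.23°C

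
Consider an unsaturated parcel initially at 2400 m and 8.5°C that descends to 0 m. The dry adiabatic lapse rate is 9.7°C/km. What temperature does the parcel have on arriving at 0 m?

31.78°C

2400–0 m, dry adiabatic: Δz = 2.4 km ⇒ ΔT = +23.28°C; T = 31.78°C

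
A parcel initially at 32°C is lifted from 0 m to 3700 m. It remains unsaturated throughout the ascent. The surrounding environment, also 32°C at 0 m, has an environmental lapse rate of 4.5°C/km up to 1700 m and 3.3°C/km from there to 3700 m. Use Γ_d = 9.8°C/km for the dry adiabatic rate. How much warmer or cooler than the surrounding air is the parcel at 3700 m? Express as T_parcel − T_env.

Parcel:
  Dry to 3700 m: -9.8 × 3.7 km = -36.26°C, so T = -4.26°C.
Environment:
  Environment, lower layer to 1700 m: -4.5 × 1.7 km = -7.65°C, so T = 24.35°C.
  Environment, upper layer to 3700 m: -3.3 × 2 km = -6.6°C, so T = 17.75°C.
T_parcel − T_env = -4.26 − 17.75 = -22.01°C

-22.01°C (parcel cooler than environment)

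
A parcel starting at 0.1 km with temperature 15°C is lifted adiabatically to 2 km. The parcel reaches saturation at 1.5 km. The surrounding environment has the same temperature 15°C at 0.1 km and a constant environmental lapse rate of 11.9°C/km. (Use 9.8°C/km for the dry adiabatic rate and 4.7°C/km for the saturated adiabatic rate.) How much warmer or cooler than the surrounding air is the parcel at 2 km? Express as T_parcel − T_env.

Parcel:
  Dry to 1500 m: -9.8 × 1.4 km = -13.72°C, so T = 1.28°C.
  Saturated to 2000 m: -4.7 × 0.5 km = -2.35°C, so T = -1.07°C.
Environment:
  Environment to 2000 m: -11.9 × 1.9 km = -22.61°C, so T = -7.61°C.
T_parcel − T_env = -1.07 − (-7.61) = +6.54°C

+6.54°C (parcel warmer than environment)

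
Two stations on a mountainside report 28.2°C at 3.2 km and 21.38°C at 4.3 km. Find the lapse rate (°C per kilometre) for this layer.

6.2°C/km

Γ = −ΔT/Δz = (28.2 − 21.38) / (4300 − 3200) m
  = 6.82°C / 1.1 km = 6.2°C/km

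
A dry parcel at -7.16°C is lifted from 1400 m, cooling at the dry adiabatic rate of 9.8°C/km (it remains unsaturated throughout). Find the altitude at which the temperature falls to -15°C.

Height above start = (-7.16 − (-15)) / 9.8 = 0.8 km
Altitude = 1400 m + 800 m = 2200 m

2200 m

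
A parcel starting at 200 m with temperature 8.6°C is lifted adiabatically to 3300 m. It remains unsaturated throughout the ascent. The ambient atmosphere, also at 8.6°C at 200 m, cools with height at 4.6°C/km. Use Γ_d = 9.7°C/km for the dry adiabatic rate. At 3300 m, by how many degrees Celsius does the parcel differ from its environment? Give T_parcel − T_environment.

Parcel:
  From 200 m to 3300 m (dry): cools by 9.7 × 3.1 = 30.07°C, giving -21.47°C.
Environment:
  From 200 m to 3300 m (environment): cools by 4.6 × 3.1 = 14.26°C, giving -5.66°C.
T_parcel − T_env = -21.47 − (-5.66) = -15.81°C

-15.81°C (parcel cooler than environment)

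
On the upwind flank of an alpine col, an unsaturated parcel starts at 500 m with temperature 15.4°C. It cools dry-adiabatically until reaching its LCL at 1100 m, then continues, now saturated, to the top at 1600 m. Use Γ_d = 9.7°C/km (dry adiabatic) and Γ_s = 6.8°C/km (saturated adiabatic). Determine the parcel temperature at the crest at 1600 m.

Dry to 1100 m: -9.7 × 0.6 km = -5.82°C, so T = 9.58°C.
Saturated to 1600 m: -6.8 × 0.5 km = -3.4°C, so T = 6.18°C.

6.18°C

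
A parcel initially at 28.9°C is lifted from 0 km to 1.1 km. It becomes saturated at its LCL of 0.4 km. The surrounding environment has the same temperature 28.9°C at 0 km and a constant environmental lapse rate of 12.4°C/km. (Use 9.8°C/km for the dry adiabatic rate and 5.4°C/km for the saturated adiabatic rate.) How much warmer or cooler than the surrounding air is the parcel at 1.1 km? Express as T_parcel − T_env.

+5.94°C (parcel warmer than environment)

Parcel:
  0 → 400 m (dry, 9.8°C/km): ΔT = -9.8 × 0.4 = -3.92°C → T = 24.98°C
  400 → 1100 m (saturated, 5.4°C/km): ΔT = -5.4 × 0.7 = -3.78°C → T = 21.2°C
Environment:
  0 → 1100 m (environment, 12.4°C/km): ΔT = -12.4 × 1.1 = -13.64°C → T = 15.26°C
T_parcel − T_env = 21.2 − 15.26 = +5.94°C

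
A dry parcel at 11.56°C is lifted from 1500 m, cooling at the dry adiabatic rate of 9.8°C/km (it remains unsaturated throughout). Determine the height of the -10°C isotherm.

Height above start = (11.56 − (-10)) / 9.8 = 2.2 km
Altitude = 1500 m + 2200 m = 3700 m

3700 m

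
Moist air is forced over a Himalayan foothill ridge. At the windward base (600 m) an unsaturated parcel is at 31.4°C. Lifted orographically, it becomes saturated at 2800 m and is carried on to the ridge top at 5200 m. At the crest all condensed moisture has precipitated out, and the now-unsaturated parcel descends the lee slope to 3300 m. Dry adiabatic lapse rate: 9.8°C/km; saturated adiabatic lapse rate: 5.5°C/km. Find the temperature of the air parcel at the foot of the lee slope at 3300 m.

600–2800 m, dry: Δz = 2.2 km ⇒ ΔT = -21.56°C; T = 9.84°C
2800–5200 m, saturated: Δz = 2.4 km ⇒ ΔT = -13.2°C; T = -3.36°C
5200–3300 m, dry descent: Δz = 1.9 km ⇒ ΔT = +18.62°C; T = 15.26°C

15.26°C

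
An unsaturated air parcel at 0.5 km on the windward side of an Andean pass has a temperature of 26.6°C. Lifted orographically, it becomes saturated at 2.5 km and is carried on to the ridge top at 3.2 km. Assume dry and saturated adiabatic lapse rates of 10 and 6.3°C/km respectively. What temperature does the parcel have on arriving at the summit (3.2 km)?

2.19°C

From 500 m to 2500 m (dry): cools by 10 × 2 = 20°C, giving 6.6°C.
From 2500 m to 3200 m (saturated): cools by 6.3 × 0.7 = 4.41°C, giving 2.19°C.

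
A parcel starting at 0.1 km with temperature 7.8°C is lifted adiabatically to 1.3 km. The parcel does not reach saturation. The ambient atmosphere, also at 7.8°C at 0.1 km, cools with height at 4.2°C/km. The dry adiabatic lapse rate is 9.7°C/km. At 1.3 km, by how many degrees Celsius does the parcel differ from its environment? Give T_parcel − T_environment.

Parcel:
  From 100 m to 1300 m (dry): cools by 9.7 × 1.2 = 11.64°C, giving -3.84°C.
Environment:
  From 100 m to 1300 m (environment): cools by 4.2 × 1.2 = 5.04°C, giving 2.76°C.
T_parcel − T_env = -3.84 − 2.76 = -6.6°C

-6.6°C (parcel cooler than environment)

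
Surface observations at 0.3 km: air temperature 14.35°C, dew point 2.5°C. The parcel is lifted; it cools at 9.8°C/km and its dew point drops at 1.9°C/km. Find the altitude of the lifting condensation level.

1.8 km

T and T_d converge at 9.8 − 1.9 = 7.9°C per km
Height above start = (14.35 − 2.5) / 7.9 = 1.5 km
LCL altitude = 300 m + 1500 m = 1800 m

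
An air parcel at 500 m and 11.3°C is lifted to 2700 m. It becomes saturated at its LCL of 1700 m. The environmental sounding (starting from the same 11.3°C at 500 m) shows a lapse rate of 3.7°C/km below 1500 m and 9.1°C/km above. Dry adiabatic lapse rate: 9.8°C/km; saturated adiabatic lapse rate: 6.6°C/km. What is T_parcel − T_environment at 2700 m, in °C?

Parcel:
  500–1700 m, dry: Δz = 1.2 km ⇒ ΔT = -11.76°C; T = -0.46°C
  1700–2700 m, saturated: Δz = 1 km ⇒ ΔT = -6.6°C; T = -7.06°C
Environment:
  500–1500 m, environment, lower layer: Δz = 1 km ⇒ ΔT = -3.7°C; T = 7.6°C
  1500–2700 m, environment, upper layer: Δz = 1.2 km ⇒ ΔT = -10.92°C; T = -3.32°C
T_parcel − T_env = -7.06 − (-3.32) = -3.74°C

-3.74°C (parcel cooler than environment)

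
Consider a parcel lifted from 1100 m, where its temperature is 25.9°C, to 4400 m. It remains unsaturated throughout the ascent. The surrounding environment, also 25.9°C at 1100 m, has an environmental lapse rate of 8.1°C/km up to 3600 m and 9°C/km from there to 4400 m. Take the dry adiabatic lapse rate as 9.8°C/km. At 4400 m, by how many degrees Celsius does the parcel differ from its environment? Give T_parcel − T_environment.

Parcel:
  1100 → 4400 m (dry, 9.8°C/km): ΔT = -9.8 × 3.3 = -32.34°C → T = -6.44°C
Environment:
  1100 → 3600 m (environment, lower layer, 8.1°C/km): ΔT = -8.1 × 2.5 = -20.25°C → T = 5.65°C
  3600 → 4400 m (environment, upper layer, 9°C/km): ΔT = -9 × 0.8 = -7.2°C → T = -1.55°C
T_parcel − T_env = -6.44 − (-1.55) = -4.89°C

-4.89°C (parcel cooler than environment)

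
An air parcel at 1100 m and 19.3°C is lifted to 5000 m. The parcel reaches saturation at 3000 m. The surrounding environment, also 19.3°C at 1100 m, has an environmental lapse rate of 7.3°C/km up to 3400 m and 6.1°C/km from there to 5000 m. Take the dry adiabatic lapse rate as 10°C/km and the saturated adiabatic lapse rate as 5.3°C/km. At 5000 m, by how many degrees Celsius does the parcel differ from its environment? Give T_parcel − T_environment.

Parcel:
  From 1100 m to 3000 m (dry): cools by 10 × 1.9 = 19°C, giving 0.3°C.
  From 3000 m to 5000 m (saturated): cools by 5.3 × 2 = 10.6°C, giving -10.3°C.
Environment:
  From 1100 m to 3400 m (environment, lower layer): cools by 7.3 × 2.3 = 16.79°C, giving 2.51°C.
  From 3400 m to 5000 m (environment, upper layer): cools by 6.1 × 1.6 = 9.76°C, giving -7.25°C.
T_parcel − T_env = -10.3 − (-7.25) = -3.05°C

-3.05°C (parcel cooler than environment)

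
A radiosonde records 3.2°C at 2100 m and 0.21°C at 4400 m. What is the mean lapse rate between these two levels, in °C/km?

1.3°C/km

Γ = −ΔT/Δz = (3.2 − 0.21) / (4400 − 2100) m
  = 2.99°C / 2.3 km = 1.3°C/km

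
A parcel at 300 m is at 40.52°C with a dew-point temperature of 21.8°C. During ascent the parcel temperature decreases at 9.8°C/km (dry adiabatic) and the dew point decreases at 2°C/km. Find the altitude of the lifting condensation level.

T and T_d converge at 9.8 − 2 = 7.8°C per km
Height above start = (40.52 − 21.8) / 7.8 = 2.4 km
LCL altitude = 300 m + 2400 m = 2700 m

2700 m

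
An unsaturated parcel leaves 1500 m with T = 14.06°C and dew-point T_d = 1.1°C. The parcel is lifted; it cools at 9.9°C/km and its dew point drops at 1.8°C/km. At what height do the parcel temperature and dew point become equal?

3100 m

T and T_d converge at 9.9 − 1.8 = 8.1°C per km
Height above start = (14.06 − 1.1) / 8.1 = 1.6 km
LCL altitude = 1500 m + 1600 m = 3100 m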